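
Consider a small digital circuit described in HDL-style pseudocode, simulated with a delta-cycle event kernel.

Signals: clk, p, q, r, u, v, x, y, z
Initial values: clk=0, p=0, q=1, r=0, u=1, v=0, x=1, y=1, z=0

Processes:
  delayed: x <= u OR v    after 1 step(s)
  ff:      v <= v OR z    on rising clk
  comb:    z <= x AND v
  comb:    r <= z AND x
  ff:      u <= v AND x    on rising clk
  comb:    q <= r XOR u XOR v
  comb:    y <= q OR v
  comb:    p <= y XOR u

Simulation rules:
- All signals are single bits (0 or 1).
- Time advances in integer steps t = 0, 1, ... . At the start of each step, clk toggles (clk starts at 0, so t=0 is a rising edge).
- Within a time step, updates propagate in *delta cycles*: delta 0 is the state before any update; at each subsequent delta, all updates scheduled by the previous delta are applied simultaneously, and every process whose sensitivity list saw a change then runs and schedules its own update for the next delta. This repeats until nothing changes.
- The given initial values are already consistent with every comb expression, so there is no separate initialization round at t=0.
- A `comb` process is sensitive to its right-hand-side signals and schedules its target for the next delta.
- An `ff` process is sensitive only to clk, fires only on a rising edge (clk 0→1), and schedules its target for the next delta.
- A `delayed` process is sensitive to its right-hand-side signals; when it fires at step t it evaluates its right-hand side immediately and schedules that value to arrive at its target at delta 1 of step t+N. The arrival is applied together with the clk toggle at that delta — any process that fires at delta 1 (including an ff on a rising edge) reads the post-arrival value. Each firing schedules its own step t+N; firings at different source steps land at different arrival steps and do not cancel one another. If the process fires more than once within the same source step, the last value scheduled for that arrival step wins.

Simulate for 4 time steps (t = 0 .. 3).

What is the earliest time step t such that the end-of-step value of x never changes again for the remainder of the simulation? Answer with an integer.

t0.Δ0 u=1 r=0 p=0 z=0 x=1 clk=0 y=1 q=1 v=0
t0.Δ1 u=1 r=0 p=0 z=0 x=1 clk=1 y=1 q=1 v=0
t0.Δ2 u=0 r=0 p=0 z=0 x=1 clk=1 y=1 q=1 v=0
t0.Δ3 u=0 r=0 p=1 z=0 x=1 clk=1 y=1 q=0 v=0
t0.Δ4 u=0 r=0 p=1 z=0 x=1 clk=1 y=0 q=0 v=0
t0.Δ5 u=0 r=0 p=0 z=0 x=1 clk=1 y=0 q=0 v=0
t1.Δ0 u=0 r=0 p=0 z=0 x=1 clk=1 y=0 q=0 v=0
t1.Δ1 u=0 r=0 p=0 z=0 x=0 clk=0 y=0 q=0 v=0
t2.Δ0 u=0 r=0 p=0 z=0 x=0 clk=0 y=0 q=0 v=0
t2.Δ1 u=0 r=0 p=0 z=0 x=0 clk=1 y=0 q=0 v=0
t3.Δ0 u=0 r=0 p=0 z=0 x=0 clk=1 y=0 q=0 v=0
t3.Δ1 u=0 r=0 p=0 z=0 x=0 clk=0 y=0 q=0 v=0

1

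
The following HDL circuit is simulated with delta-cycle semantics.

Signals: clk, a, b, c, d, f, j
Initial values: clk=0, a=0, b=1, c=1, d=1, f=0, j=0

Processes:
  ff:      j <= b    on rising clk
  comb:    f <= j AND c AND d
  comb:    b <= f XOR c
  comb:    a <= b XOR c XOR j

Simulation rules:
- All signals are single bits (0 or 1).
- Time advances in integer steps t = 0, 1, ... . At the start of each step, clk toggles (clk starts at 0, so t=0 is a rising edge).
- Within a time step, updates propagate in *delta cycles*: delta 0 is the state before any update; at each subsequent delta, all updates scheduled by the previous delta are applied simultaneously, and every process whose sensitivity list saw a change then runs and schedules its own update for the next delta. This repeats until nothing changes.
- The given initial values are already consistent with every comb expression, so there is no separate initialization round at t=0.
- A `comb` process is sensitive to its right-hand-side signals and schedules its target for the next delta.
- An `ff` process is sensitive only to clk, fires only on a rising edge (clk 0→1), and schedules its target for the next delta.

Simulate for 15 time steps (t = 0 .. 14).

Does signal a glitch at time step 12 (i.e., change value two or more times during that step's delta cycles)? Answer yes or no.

[bits: c,b,clk,a,d,j,f]
t=0: Δ0=1100100 Δ1=1110100 Δ2=1110110 Δ3=1111111 Δ4=1011111 Δ5=1010111 | 5Δ
t=1: Δ0=1010111 Δ1=1000111 | 1Δ
t=2: Δ0=1000111 Δ1=1010111 Δ2=1010101 Δ3=1011100 Δ4=1111100 Δ5=1110100 | 5Δ
t=3: Δ0=1110100 Δ1=1100100 | 1Δ
t=4: Δ0=1100100 Δ1=1110100 Δ2=1110110 Δ3=1111111 Δ4=1011111 Δ5=1010111 | 5Δ
t=5: Δ0=1010111 Δ1=1000111 | 1Δ
t=6: Δ0=1000111 Δ1=1010111 Δ2=1010101 Δ3=1011100 Δ4=1111100 Δ5=1110100 | 5Δ
t=7: Δ0=1110100 Δ1=1100100 | 1Δ
t=8: Δ0=1100100 Δ1=1110100 Δ2=1110110 Δ3=1111111 Δ4=1011111 Δ5=1010111 | 5Δ
t=9: Δ0=1010111 Δ1=1000111 | 1Δ
t=10: Δ0=1000111 Δ1=1010111 Δ2=1010101 Δ3=1011100 Δ4=1111100 Δ5=1110100 | 5Δ
t=11: Δ0=1110100 Δ1=1100100 | 1Δ
t=12: Δ0=1100100 Δ1=1110100 Δ2=1110110 Δ3=1111111 Δ4=1011111 Δ5=1010111 | 5Δ
t=13: Δ0=1010111 Δ1=1000111 | 1Δ
t=14: Δ0=1000111 Δ1=1010111 Δ2=1010101 Δ3=1011100 Δ4=1111100 Δ5=1110100 | 5Δ

yes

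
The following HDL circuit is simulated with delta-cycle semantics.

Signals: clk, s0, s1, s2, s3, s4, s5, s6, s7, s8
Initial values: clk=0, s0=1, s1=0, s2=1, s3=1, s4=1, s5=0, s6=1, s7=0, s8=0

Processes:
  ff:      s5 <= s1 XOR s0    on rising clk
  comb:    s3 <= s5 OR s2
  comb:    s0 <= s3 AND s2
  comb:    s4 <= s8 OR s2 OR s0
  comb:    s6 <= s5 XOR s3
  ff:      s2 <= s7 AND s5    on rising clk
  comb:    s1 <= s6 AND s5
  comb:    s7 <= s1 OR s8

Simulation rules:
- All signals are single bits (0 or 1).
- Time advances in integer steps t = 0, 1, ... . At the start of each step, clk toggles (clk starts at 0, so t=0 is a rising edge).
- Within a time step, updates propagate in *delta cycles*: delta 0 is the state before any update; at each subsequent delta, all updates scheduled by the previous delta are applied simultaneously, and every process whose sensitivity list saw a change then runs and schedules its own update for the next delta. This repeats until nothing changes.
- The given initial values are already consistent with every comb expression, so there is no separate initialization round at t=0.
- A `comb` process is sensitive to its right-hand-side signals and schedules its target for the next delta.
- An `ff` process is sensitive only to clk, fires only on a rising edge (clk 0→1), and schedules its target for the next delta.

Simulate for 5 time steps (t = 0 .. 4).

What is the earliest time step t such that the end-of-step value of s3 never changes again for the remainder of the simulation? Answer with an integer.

t=0 Δ0: s5=0 s4=1 s0=1 s3=1 s8=0 s7=0 s2=1 s6=1 clk=0 s1=0
  Δ1: clk:0→1
  Δ2: s5:0→1, s2:1→0
  Δ3: s0:1→0, s6:1→0, s1:0→1
  Δ4: s4:1→0, s7:0→1, s1:1→0
  Δ5: s7:1→0
  (5Δ to stable)
t=1 Δ0: s5=1 s4=0 s0=0 s3=1 s8=0 s7=0 s2=0 s6=0 clk=1 s1=0
  Δ1: clk:1→0
  (1Δ to stable)
t=2 Δ0: s5=1 s4=0 s0=0 s3=1 s8=0 s7=0 s2=0 s6=0 clk=0 s1=0
  Δ1: clk:0→1
  Δ2: s5:1→0
  Δ3: s3:1→0, s6:0→1
  Δ4: s6:1→0
  (4Δ to stable)
t=3 Δ0: s5=0 s4=0 s0=0 s3=0 s8=0 s7=0 s2=0 s6=0 clk=1 s1=0
  Δ1: clk:1→0
  (1Δ to stable)
t=4 Δ0: s5=0 s4=0 s0=0 s3=0 s8=0 s7=0 s2=0 s6=0 clk=0 s1=0
  Δ1: clk:0→1
  (1Δ to stable)

2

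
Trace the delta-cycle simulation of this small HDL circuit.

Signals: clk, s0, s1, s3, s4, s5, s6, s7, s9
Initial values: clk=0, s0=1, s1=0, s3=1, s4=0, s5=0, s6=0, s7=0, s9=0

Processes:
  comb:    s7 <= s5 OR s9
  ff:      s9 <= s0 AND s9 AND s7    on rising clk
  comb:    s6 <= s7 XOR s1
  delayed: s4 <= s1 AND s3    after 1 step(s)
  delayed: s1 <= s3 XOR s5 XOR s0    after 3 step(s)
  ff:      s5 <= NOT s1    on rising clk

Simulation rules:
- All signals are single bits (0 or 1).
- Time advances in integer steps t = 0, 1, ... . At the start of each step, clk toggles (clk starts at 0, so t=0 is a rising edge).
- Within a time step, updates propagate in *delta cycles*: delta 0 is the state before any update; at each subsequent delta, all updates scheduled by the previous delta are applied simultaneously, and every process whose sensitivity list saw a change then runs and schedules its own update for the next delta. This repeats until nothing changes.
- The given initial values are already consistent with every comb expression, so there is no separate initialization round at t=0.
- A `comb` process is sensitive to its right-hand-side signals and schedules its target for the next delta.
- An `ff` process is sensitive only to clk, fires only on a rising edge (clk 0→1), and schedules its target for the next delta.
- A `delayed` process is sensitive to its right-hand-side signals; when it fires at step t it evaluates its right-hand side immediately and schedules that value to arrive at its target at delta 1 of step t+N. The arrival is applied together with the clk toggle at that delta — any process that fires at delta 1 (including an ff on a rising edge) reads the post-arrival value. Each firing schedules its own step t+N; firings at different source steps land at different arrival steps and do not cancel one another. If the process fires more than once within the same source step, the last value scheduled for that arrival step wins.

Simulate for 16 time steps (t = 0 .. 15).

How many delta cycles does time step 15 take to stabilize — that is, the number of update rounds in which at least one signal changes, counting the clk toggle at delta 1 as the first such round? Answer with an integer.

2

[bits: s4,s1,s9,clk,s7,s3,s6,s5,s0]
t=0: Δ0=000001001 Δ1=000101001 Δ2=000101011 Δ3=000111011 Δ4=000111111 | 4Δ
t=1: Δ0=000111111 Δ1=000011111 | 1Δ
t=2: Δ0=000011111 Δ1=000111111 | 1Δ
t=3: Δ0=000111111 Δ1=010011111 Δ2=010011011 | 2Δ
t=4: Δ0=010011011 Δ1=110111011 Δ2=110111001 Δ3=110101001 Δ4=110101101 | 4Δ
t=5: Δ0=110101101 Δ1=110001101 | 1Δ
t=6: Δ0=110001101 Δ1=110101101 | 1Δ
t=7: Δ0=110101101 Δ1=100001101 Δ2=100001001 | 2Δ
t=8: Δ0=100001001 Δ1=000101001 Δ2=000101011 Δ3=000111011 Δ4=000111111 | 4Δ
t=9: Δ0=000111111 Δ1=000011111 | 1Δ
t=10: Δ0=000011111 Δ1=000111111 | 1Δ
t=11: Δ0=000111111 Δ1=010011111 Δ2=010011011 | 2Δ
t=12: Δ0=010011011 Δ1=110111011 Δ2=110111001 Δ3=110101001 Δ4=110101101 | 4Δ
t=13: Δ0=110101101 Δ1=110001101 | 1Δ
t=14: Δ0=110001101 Δ1=110101101 | 1Δ
t=15: Δ0=110101101 Δ1=100001101 Δ2=100001001 | 2Δ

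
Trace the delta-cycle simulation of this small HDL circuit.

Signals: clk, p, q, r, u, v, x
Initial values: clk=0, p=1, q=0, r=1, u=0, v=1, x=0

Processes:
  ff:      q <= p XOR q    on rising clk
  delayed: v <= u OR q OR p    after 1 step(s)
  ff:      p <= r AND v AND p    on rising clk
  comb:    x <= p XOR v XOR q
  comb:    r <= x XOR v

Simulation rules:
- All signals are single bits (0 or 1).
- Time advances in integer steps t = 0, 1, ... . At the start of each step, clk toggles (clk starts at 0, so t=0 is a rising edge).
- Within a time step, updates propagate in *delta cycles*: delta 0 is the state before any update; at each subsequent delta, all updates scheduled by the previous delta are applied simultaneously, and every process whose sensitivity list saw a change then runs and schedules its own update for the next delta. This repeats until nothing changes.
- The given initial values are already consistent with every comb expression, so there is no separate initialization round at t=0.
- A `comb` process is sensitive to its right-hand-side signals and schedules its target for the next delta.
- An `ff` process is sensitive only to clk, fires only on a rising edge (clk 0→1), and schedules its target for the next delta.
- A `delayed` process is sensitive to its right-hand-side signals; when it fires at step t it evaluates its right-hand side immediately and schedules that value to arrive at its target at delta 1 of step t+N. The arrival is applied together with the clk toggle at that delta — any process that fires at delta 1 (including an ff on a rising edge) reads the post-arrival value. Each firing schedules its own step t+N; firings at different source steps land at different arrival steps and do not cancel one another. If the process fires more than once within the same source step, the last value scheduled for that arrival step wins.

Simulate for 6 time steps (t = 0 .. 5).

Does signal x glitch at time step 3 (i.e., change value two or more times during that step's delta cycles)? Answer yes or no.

no

t=0 Δ0: u=0 p=1 v=1 clk=0 q=0 r=1 x=0
  Δ1: clk:0→1
  Δ2: q:0→1
  Δ3: x:0→1
  Δ4: r:1→0
  (4Δ to stable)
t=1 Δ0: u=0 p=1 v=1 clk=1 q=1 r=0 x=1
  Δ1: clk:1→0
  (1Δ to stable)
t=2 Δ0: u=0 p=1 v=1 clk=0 q=1 r=0 x=1
  Δ1: clk:0→1
  Δ2: p:1→0, q:1→0
  (2Δ to stable)
t=3 Δ0: u=0 p=0 v=1 clk=1 q=0 r=0 x=1
  Δ1: v:1→0, clk:1→0
  Δ2: r:0→1, x:1→0
  Δ3: r:1→0
  (3Δ to stable)
t=4 Δ0: u=0 p=0 v=0 clk=0 q=0 r=0 x=0
  Δ1: clk:0→1
  (1Δ to stable)
t=5 Δ0: u=0 p=0 v=0 clk=1 q=0 r=0 x=0
  Δ1: clk:1→0
  (1Δ to stable)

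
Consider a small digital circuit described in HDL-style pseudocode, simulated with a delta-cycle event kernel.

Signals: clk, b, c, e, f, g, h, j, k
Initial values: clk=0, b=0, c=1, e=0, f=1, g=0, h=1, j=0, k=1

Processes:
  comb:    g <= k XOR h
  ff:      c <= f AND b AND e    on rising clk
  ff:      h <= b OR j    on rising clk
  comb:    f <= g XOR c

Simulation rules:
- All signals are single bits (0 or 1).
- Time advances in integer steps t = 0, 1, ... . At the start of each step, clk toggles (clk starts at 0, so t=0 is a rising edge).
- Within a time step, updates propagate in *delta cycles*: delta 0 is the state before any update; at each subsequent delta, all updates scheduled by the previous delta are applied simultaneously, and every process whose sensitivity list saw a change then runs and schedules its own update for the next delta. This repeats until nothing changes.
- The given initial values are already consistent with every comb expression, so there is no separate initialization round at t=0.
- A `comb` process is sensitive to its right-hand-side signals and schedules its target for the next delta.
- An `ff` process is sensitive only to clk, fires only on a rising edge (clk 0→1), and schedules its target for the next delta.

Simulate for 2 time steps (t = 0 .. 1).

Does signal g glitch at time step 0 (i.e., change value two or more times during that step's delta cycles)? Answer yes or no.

no

[bits: b,h,clk,e,g,k,c,f,j]
t=0: Δ0=010001110 Δ1=011001110 Δ2=001001010 Δ3=001011000 Δ4=001011010 | 4Δ
t=1: Δ0=001011010 Δ1=000011010 | 1Δ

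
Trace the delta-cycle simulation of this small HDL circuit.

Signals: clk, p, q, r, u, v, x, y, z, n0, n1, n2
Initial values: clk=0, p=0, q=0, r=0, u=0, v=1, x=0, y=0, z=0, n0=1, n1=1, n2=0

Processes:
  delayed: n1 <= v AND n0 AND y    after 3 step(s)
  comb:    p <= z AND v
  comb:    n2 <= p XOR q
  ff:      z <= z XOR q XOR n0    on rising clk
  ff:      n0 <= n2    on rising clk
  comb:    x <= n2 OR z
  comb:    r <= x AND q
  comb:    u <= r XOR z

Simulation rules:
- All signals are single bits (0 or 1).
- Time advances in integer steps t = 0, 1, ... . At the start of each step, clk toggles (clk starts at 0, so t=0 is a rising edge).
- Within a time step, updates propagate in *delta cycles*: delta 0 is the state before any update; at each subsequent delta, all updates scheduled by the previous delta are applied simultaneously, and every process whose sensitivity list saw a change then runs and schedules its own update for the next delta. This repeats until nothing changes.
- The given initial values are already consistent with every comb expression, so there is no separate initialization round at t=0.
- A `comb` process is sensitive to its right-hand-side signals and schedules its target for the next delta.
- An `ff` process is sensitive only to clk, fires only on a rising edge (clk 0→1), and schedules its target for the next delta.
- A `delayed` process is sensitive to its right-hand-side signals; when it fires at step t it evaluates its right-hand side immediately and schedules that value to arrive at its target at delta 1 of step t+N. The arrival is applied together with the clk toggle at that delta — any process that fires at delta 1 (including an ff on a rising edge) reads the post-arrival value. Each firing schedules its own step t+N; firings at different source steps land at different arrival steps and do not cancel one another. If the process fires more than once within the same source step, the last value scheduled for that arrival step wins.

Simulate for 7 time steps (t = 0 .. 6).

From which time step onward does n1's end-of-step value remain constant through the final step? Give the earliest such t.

t=0 Δ0: x=0 n1=1 n0=1 v=1 z=0 n2=0 p=0 clk=0 u=0 r=0 y=0 q=0
  Δ1: clk:0→1
  Δ2: n0:1→0, z:0→1
  Δ3: x:0→1, p:0→1, u:0→1
  Δ4: n2:0→1
  (4Δ to stable)
t=1 Δ0: x=1 n1=1 n0=0 v=1 z=1 n2=1 p=1 clk=1 u=1 r=0 y=0 q=0
  Δ1: clk:1→0
  (1Δ to stable)
t=2 Δ0: x=1 n1=1 n0=0 v=1 z=1 n2=1 p=1 clk=0 u=1 r=0 y=0 q=0
  Δ1: clk:0→1
  Δ2: n0:0→1
  (2Δ to stable)
t=3 Δ0: x=1 n1=1 n0=1 v=1 z=1 n2=1 p=1 clk=1 u=1 r=0 y=0 q=0
  Δ1: n1:1→0, clk:1→0
  (1Δ to stable)
t=4 Δ0: x=1 n1=0 n0=1 v=1 z=1 n2=1 p=1 clk=0 u=1 r=0 y=0 q=0
  Δ1: clk:0→1
  Δ2: z:1→0
  Δ3: p:1→0, u:1→0
  Δ4: n2:1→0
  Δ5: x:1→0
  (5Δ to stable)
t=5 Δ0: x=0 n1=0 n0=1 v=1 z=0 n2=0 p=0 clk=1 u=0 r=0 y=0 q=0
  Δ1: clk:1→0
  (1Δ to stable)
t=6 Δ0: x=0 n1=0 n0=1 v=1 z=0 n2=0 p=0 clk=0 u=0 r=0 y=0 q=0
  Δ1: clk:0→1
  Δ2: n0:1→0, z:0→1
  Δ3: x:0→1, p:0→1, u:0→1
  Δ4: n2:0→1
  (4Δ to stable)

3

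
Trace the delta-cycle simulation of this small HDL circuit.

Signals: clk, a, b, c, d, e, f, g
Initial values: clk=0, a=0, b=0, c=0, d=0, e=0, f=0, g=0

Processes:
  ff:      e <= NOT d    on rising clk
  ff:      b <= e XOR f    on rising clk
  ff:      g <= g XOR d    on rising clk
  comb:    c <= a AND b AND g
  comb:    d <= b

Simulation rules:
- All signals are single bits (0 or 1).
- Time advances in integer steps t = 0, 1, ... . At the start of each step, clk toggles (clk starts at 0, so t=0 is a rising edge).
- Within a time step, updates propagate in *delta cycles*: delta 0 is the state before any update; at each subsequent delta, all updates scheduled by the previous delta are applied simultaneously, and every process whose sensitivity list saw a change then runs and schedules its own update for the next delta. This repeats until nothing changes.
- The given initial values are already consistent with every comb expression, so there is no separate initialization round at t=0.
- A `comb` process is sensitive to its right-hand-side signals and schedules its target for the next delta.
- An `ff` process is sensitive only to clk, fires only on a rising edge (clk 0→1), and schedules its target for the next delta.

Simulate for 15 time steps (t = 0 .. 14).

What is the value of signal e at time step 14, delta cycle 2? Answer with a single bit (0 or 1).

t0.Δ0 f=0 clk=0 a=0 e=0 b=0 d=0 c=0 g=0
t0.Δ1 f=0 clk=1 a=0 e=0 b=0 d=0 c=0 g=0
t0.Δ2 f=0 clk=1 a=0 e=1 b=0 d=0 c=0 g=0
t1.Δ0 f=0 clk=1 a=0 e=1 b=0 d=0 c=0 g=0
t1.Δ1 f=0 clk=0 a=0 e=1 b=0 d=0 c=0 g=0
t2.Δ0 f=0 clk=0 a=0 e=1 b=0 d=0 c=0 g=0
t2.Δ1 f=0 clk=1 a=0 e=1 b=0 d=0 c=0 g=0
t2.Δ2 f=0 clk=1 a=0 e=1 b=1 d=0 c=0 g=0
t2.Δ3 f=0 clk=1 a=0 e=1 b=1 d=1 c=0 g=0
t3.Δ0 f=0 clk=1 a=0 e=1 b=1 d=1 c=0 g=0
t3.Δ1 f=0 clk=0 a=0 e=1 b=1 d=1 c=0 g=0
t4.Δ0 f=0 clk=0 a=0 e=1 b=1 d=1 c=0 g=0
t4.Δ1 f=0 clk=1 a=0 e=1 b=1 d=1 c=0 g=0
t4.Δ2 f=0 clk=1 a=0 e=0 b=1 d=1 c=0 g=1
t5.Δ0 f=0 clk=1 a=0 e=0 b=1 d=1 c=0 g=1
t5.Δ1 f=0 clk=0 a=0 e=0 b=1 d=1 c=0 g=1
t6.Δ0 f=0 clk=0 a=0 e=0 b=1 d=1 c=0 g=1
t6.Δ1 f=0 clk=1 a=0 e=0 b=1 d=1 c=0 g=1
t6.Δ2 f=0 clk=1 a=0 e=0 b=0 d=1 c=0 g=0
t6.Δ3 f=0 clk=1 a=0 e=0 b=0 d=0 c=0 g=0
t7.Δ0 f=0 clk=1 a=0 e=0 b=0 d=0 c=0 g=0
t7.Δ1 f=0 clk=0 a=0 e=0 b=0 d=0 c=0 g=0
t8.Δ0 f=0 clk=0 a=0 e=0 b=0 d=0 c=0 g=0
t8.Δ1 f=0 clk=1 a=0 e=0 b=0 d=0 c=0 g=0
t8.Δ2 f=0 clk=1 a=0 e=1 b=0 d=0 c=0 g=0
t9.Δ0 f=0 clk=1 a=0 e=1 b=0 d=0 c=0 g=0
t9.Δ1 f=0 clk=0 a=0 e=1 b=0 d=0 c=0 g=0
t10.Δ0 f=0 clk=0 a=0 e=1 b=0 d=0 c=0 g=0
t10.Δ1 f=0 clk=1 a=0 e=1 b=0 d=0 c=0 g=0
t10.Δ2 f=0 clk=1 a=0 e=1 b=1 d=0 c=0 g=0
t10.Δ3 f=0 clk=1 a=0 e=1 b=1 d=1 c=0 g=0
t11.Δ0 f=0 clk=1 a=0 e=1 b=1 d=1 c=0 g=0
t11.Δ1 f=0 clk=0 a=0 e=1 b=1 d=1 c=0 g=0
t12.Δ0 f=0 clk=0 a=0 e=1 b=1 d=1 c=0 g=0
t12.Δ1 f=0 clk=1 a=0 e=1 b=1 d=1 c=0 g=0
t12.Δ2 f=0 clk=1 a=0 e=0 b=1 d=1 c=0 g=1
t13.Δ0 f=0 clk=1 a=0 e=0 b=1 d=1 c=0 g=1
t13.Δ1 f=0 clk=0 a=0 e=0 b=1 d=1 c=0 g=1
t14.Δ0 f=0 clk=0 a=0 e=0 b=1 d=1 c=0 g=1
t14.Δ1 f=0 clk=1 a=0 e=0 b=1 d=1 c=0 g=1
t14.Δ2 f=0 clk=1 a=0 e=0 b=0 d=1 c=0 g=0
t14.Δ3 f=0 clk=1 a=0 e=0 b=0 d=0 c=0 g=0

0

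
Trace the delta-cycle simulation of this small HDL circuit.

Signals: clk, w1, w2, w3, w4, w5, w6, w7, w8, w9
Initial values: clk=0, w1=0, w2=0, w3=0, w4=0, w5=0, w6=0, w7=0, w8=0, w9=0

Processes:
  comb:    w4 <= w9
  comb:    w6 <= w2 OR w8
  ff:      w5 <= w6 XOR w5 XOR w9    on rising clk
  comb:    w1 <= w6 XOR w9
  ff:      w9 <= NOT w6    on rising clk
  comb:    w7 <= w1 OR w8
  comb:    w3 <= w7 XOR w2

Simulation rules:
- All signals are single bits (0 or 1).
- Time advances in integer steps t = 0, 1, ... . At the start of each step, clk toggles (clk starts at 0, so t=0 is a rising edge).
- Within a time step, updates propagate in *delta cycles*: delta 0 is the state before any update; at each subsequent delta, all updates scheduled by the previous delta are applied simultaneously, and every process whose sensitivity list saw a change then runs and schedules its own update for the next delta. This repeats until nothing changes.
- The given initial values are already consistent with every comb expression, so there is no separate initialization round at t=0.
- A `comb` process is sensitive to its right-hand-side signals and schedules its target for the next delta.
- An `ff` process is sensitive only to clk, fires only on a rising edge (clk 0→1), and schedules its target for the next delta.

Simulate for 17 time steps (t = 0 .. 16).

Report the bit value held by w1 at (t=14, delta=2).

[bits: w2,clk,w4,w1,w9,w6,w3,w7,w8,w5]
t=0: Δ0=0000000000 Δ1=0100000000 Δ2=0100100000 Δ3=0111100000 Δ4=0111100100 Δ5=0111101100 | 5Δ
t=1: Δ0=0111101100 Δ1=0011101100 | 1Δ
t=2: Δ0=0011101100 Δ1=0111101100 Δ2=0111101101 | 2Δ
t=3: Δ0=0111101101 Δ1=0011101101 | 1Δ
t=4: Δ0=0011101101 Δ1=0111101101 Δ2=0111101100 | 2Δ
t=5: Δ0=0111101100 Δ1=0011101100 | 1Δ
t=6: Δ0=0011101100 Δ1=0111101100 Δ2=0111101101 | 2Δ
t=7: Δ0=0111101101 Δ1=0011101101 | 1Δ
t=8: Δ0=0011101101 Δ1=0111101101 Δ2=0111101100 | 2Δ
t=9: Δ0=0111101100 Δ1=0011101100 | 1Δ
t=10: Δ0=0011101100 Δ1=0111101100 Δ2=0111101101 | 2Δ
t=11: Δ0=0111101101 Δ1=0011101101 | 1Δ
t=12: Δ0=0011101101 Δ1=0111101101 Δ2=0111101100 | 2Δ
t=13: Δ0=0111101100 Δ1=0011101100 | 1Δ
t=14: Δ0=0011101100 Δ1=0111101100 Δ2=0111101101 | 2Δ
t=15: Δ0=0111101101 Δ1=0011101101 | 1Δ
t=16: Δ0=0011101101 Δ1=0111101101 Δ2=0111101100 | 2Δ

1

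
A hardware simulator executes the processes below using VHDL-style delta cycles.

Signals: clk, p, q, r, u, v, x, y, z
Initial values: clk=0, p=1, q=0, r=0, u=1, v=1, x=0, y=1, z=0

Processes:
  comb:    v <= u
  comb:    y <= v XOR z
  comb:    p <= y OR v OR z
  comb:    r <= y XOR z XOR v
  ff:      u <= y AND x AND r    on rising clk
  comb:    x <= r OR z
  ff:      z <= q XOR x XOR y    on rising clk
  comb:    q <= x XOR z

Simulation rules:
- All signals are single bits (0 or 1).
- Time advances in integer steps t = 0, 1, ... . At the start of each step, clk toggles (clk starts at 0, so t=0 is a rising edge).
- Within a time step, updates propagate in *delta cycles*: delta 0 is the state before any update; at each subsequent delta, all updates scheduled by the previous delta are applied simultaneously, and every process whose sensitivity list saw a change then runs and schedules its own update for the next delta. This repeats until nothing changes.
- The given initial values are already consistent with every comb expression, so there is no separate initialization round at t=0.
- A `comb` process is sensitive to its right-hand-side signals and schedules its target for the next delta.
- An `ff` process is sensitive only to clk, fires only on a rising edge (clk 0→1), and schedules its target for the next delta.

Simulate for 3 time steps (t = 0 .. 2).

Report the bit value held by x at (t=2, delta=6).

t0.Δ0 z=0 x=0 clk=0 q=0 u=1 r=0 p=1 v=1 y=1
t0.Δ1 z=0 x=0 clk=1 q=0 u=1 r=0 p=1 v=1 y=1
t0.Δ2 z=1 x=0 clk=1 q=0 u=0 r=0 p=1 v=1 y=1
t0.Δ3 z=1 x=1 clk=1 q=1 u=0 r=1 p=1 v=0 y=0
t0.Δ4 z=1 x=1 clk=1 q=0 u=0 r=1 p=1 v=0 y=1
t0.Δ5 z=1 x=1 clk=1 q=0 u=0 r=0 p=1 v=0 y=1
t1.Δ0 z=1 x=1 clk=1 q=0 u=0 r=0 p=1 v=0 y=1
t1.Δ1 z=1 x=1 clk=0 q=0 u=0 r=0 p=1 v=0 y=1
t2.Δ0 z=1 x=1 clk=0 q=0 u=0 r=0 p=1 v=0 y=1
t2.Δ1 z=1 x=1 clk=1 q=0 u=0 r=0 p=1 v=0 y=1
t2.Δ2 z=0 x=1 clk=1 q=0 u=0 r=0 p=1 v=0 y=1
t2.Δ3 z=0 x=0 clk=1 q=1 u=0 r=1 p=1 v=0 y=0
t2.Δ4 z=0 x=1 clk=1 q=0 u=0 r=0 p=0 v=0 y=0
t2.Δ5 z=0 x=0 clk=1 q=1 u=0 r=0 p=0 v=0 y=0
t2.Δ6 z=0 x=0 clk=1 q=0 u=0 r=0 p=0 v=0 y=0

0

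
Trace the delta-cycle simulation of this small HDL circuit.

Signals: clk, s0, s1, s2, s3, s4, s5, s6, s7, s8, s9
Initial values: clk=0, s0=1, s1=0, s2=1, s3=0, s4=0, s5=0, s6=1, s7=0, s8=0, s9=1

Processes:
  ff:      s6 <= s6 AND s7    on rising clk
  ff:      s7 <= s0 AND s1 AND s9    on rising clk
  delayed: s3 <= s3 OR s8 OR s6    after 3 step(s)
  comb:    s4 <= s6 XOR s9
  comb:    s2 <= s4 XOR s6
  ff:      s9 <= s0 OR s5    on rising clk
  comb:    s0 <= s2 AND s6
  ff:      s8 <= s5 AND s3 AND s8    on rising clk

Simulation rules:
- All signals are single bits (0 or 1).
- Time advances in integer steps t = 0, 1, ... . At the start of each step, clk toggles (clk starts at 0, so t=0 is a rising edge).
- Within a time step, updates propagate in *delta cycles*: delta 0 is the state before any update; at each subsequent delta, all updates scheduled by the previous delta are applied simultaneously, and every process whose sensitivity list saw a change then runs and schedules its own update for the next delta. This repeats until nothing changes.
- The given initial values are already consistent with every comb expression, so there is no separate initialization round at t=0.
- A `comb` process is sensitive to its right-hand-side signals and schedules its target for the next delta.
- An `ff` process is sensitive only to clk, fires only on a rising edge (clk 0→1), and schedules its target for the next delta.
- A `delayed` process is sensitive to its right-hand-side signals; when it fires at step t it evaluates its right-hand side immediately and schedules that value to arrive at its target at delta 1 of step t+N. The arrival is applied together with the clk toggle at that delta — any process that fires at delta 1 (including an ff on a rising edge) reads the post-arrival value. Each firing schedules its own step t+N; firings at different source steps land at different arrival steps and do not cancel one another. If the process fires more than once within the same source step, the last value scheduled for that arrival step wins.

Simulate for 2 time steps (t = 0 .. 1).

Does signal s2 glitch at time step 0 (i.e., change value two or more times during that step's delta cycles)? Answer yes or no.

t=0 Δ0: s5=0 s4=0 s2=1 clk=0 s9=1 s8=0 s0=1 s3=0 s1=0 s7=0 s6=1
  Δ1: clk:0→1
  Δ2: s6:1→0
  Δ3: s4:0→1, s2:1→0, s0:1→0
  Δ4: s2:0→1
  (4Δ to stable)
t=1 Δ0: s5=0 s4=1 s2=1 clk=1 s9=1 s8=0 s0=0 s3=0 s1=0 s7=0 s6=0
  Δ1: clk:1→0
  (1Δ to stable)

yes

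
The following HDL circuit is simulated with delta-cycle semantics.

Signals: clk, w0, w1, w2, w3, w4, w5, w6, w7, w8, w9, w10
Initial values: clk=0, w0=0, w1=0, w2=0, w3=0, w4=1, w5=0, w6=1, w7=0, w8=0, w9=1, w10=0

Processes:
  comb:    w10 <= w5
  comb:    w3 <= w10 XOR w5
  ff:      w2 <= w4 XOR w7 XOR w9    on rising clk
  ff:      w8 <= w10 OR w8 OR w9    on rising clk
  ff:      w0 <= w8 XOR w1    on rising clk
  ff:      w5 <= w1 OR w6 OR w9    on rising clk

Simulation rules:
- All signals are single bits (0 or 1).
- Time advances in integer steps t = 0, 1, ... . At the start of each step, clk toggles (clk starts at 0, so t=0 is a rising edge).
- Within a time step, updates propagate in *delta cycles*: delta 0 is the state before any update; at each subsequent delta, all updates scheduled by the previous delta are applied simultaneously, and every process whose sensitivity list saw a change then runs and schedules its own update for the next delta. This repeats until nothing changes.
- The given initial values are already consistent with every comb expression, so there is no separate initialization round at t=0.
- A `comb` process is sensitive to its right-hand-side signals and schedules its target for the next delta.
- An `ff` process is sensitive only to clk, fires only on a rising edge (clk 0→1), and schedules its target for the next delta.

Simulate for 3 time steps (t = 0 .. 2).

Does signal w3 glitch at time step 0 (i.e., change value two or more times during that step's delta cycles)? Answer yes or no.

yes

t0.Δ0 w3=0 w6=1 w2=0 w1=0 w4=1 w5=0 w7=0 clk=0 w9=1 w8=0 w10=0 w0=0
t0.Δ1 w3=0 w6=1 w2=0 w1=0 w4=1 w5=0 w7=0 clk=1 w9=1 w8=0 w10=0 w0=0
t0.Δ2 w3=0 w6=1 w2=0 w1=0 w4=1 w5=1 w7=0 clk=1 w9=1 w8=1 w10=0 w0=0
t0.Δ3 w3=1 w6=1 w2=0 w1=0 w4=1 w5=1 w7=0 clk=1 w9=1 w8=1 w10=1 w0=0
t0.Δ4 w3=0 w6=1 w2=0 w1=0 w4=1 w5=1 w7=0 clk=1 w9=1 w8=1 w10=1 w0=0
t1.Δ0 w3=0 w6=1 w2=0 w1=0 w4=1 w5=1 w7=0 clk=1 w9=1 w8=1 w10=1 w0=0
t1.Δ1 w3=0 w6=1 w2=0 w1=0 w4=1 w5=1 w7=0 clk=0 w9=1 w8=1 w10=1 w0=0
t2.Δ0 w3=0 w6=1 w2=0 w1=0 w4=1 w5=1 w7=0 clk=0 w9=1 w8=1 w10=1 w0=0
t2.Δ1 w3=0 w6=1 w2=0 w1=0 w4=1 w5=1 w7=0 clk=1 w9=1 w8=1 w10=1 w0=0
t2.Δ2 w3=0 w6=1 w2=0 w1=0 w4=1 w5=1 w7=0 clk=1 w9=1 w8=1 w10=1 w0=1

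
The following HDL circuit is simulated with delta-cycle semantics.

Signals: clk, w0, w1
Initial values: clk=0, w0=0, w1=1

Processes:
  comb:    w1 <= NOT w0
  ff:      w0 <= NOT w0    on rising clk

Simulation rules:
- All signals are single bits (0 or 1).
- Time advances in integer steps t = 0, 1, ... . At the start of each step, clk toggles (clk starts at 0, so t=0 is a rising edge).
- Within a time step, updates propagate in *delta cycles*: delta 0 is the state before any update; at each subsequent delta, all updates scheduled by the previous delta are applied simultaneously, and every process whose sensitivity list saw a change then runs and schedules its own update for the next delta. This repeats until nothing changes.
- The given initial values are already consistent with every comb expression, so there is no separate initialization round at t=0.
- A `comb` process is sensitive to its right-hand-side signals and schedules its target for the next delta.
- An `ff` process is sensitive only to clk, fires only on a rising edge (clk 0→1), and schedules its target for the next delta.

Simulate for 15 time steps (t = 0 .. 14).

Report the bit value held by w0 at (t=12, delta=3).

1

t0.Δ0 clk=0 w0=0 w1=1
t0.Δ1 clk=1 w0=0 w1=1
t0.Δ2 clk=1 w0=1 w1=1
t0.Δ3 clk=1 w0=1 w1=0
t1.Δ0 clk=1 w0=1 w1=0
t1.Δ1 clk=0 w0=1 w1=0
t2.Δ0 clk=0 w0=1 w1=0
t2.Δ1 clk=1 w0=1 w1=0
t2.Δ2 clk=1 w0=0 w1=0
t2.Δ3 clk=1 w0=0 w1=1
t3.Δ0 clk=1 w0=0 w1=1
t3.Δ1 clk=0 w0=0 w1=1
t4.Δ0 clk=0 w0=0 w1=1
t4.Δ1 clk=1 w0=0 w1=1
t4.Δ2 clk=1 w0=1 w1=1
t4.Δ3 clk=1 w0=1 w1=0
t5.Δ0 clk=1 w0=1 w1=0
t5.Δ1 clk=0 w0=1 w1=0
t6.Δ0 clk=0 w0=1 w1=0
t6.Δ1 clk=1 w0=1 w1=0
t6.Δ2 clk=1 w0=0 w1=0
t6.Δ3 clk=1 w0=0 w1=1
t7.Δ0 clk=1 w0=0 w1=1
t7.Δ1 clk=0 w0=0 w1=1
t8.Δ0 clk=0 w0=0 w1=1
t8.Δ1 clk=1 w0=0 w1=1
t8.Δ2 clk=1 w0=1 w1=1
t8.Δ3 clk=1 w0=1 w1=0
t9.Δ0 clk=1 w0=1 w1=0
t9.Δ1 clk=0 w0=1 w1=0
t10.Δ0 clk=0 w0=1 w1=0
t10.Δ1 clk=1 w0=1 w1=0
t10.Δ2 clk=1 w0=0 w1=0
t10.Δ3 clk=1 w0=0 w1=1
t11.Δ0 clk=1 w0=0 w1=1
t11.Δ1 clk=0 w0=0 w1=1
t12.Δ0 clk=0 w0=0 w1=1
t12.Δ1 clk=1 w0=0 w1=1
t12.Δ2 clk=1 w0=1 w1=1
t12.Δ3 clk=1 w0=1 w1=0
t13.Δ0 clk=1 w0=1 w1=0
t13.Δ1 clk=0 w0=1 w1=0
t14.Δ0 clk=0 w0=1 w1=0
t14.Δ1 clk=1 w0=1 w1=0
t14.Δ2 clk=1 w0=0 w1=0
t14.Δ3 clk=1 w0=0 w1=1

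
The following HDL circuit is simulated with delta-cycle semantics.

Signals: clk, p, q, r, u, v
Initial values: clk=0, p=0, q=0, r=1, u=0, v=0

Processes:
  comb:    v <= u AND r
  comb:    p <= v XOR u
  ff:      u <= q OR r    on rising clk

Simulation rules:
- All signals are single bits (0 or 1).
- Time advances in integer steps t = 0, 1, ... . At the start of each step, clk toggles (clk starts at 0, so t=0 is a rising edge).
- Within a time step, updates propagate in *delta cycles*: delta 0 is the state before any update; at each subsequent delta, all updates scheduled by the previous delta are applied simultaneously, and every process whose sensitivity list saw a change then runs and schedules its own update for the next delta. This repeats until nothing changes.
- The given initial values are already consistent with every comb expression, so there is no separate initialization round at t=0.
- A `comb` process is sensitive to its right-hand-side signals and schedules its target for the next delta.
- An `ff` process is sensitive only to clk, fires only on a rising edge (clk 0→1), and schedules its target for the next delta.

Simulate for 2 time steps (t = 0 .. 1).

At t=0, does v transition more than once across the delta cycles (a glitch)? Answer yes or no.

t0.Δ0 q=0 v=0 u=0 clk=0 r=1 p=0
t0.Δ1 q=0 v=0 u=0 clk=1 r=1 p=0
t0.Δ2 q=0 v=0 u=1 clk=1 r=1 p=0
t0.Δ3 q=0 v=1 u=1 clk=1 r=1 p=1
t0.Δ4 q=0 v=1 u=1 clk=1 r=1 p=0
t1.Δ0 q=0 v=1 u=1 clk=1 r=1 p=0
t1.Δ1 q=0 v=1 u=1 clk=0 r=1 p=0

no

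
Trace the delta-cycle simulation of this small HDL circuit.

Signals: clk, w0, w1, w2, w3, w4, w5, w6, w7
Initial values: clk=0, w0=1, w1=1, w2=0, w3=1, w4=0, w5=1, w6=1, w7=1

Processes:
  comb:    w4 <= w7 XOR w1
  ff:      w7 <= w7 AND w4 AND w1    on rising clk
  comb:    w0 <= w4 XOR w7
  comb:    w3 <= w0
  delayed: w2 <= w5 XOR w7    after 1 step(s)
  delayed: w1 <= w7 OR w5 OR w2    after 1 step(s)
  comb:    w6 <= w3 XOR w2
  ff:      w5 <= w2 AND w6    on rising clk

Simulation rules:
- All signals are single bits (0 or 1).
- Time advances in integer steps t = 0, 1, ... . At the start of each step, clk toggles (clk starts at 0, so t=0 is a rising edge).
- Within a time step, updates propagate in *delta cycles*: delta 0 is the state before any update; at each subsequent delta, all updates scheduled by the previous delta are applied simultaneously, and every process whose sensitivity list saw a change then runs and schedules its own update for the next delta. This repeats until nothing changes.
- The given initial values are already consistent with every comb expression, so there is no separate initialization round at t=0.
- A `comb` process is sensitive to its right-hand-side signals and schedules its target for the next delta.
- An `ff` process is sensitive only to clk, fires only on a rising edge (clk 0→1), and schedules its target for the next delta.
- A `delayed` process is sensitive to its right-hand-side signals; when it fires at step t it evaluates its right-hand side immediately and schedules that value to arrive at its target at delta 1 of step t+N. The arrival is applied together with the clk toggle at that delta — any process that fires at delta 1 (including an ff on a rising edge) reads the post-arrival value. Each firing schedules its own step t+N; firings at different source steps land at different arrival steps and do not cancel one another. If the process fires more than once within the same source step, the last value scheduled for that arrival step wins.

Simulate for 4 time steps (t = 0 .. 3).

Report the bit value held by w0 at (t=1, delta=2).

[bits: w1,clk,w7,w3,w2,w6,w0,w5,w4]
t=0: Δ0=101101110 Δ1=111101110 Δ2=110101100 Δ3=110101001 Δ4=110001101 Δ5=110100101 Δ6=110101101 | 6Δ
t=1: Δ0=110101101 Δ1=000101101 Δ2=000101100 Δ3=000101000 Δ4=000001000 Δ5=000000000 | 5Δ
t=2: Δ0=000000000 Δ1=010000000 | 1Δ
t=3: Δ0=010000000 Δ1=000000000 | 1Δ

1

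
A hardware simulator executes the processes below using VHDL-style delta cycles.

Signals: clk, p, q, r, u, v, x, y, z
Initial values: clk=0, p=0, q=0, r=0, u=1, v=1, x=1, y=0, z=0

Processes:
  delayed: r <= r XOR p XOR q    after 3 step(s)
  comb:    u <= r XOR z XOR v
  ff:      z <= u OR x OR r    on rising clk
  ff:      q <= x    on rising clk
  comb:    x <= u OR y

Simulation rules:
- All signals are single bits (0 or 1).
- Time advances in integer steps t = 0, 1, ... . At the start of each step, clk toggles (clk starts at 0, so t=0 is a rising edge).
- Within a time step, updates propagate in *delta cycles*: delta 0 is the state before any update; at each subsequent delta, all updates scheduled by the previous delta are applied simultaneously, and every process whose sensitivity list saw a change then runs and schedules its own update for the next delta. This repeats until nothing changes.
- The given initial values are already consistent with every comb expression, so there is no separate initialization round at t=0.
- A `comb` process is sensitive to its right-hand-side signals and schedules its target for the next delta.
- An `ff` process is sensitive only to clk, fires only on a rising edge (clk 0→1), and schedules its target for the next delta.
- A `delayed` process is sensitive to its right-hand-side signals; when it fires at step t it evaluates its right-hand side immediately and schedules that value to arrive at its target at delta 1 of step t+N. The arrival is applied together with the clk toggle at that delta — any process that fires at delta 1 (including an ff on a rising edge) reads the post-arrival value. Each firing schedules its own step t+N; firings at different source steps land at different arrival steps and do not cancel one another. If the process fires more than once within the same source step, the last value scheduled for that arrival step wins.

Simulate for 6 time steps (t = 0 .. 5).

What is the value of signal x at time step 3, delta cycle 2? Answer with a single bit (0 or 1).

[bits: q,z,u,v,p,y,clk,r,x]
t=0: Δ0=001100001 Δ1=001100101 Δ2=111100101 Δ3=110100101 Δ4=110100100 | 4Δ
t=1: Δ0=110100100 Δ1=110100000 | 1Δ
t=2: Δ0=110100000 Δ1=110100100 Δ2=000100100 Δ3=001100100 Δ4=001100101 | 4Δ
t=3: Δ0=001100101 Δ1=001100011 Δ2=000100011 Δ3=000100010 | 3Δ
t=4: Δ0=000100010 Δ1=000100110 Δ2=010100110 Δ3=011100110 Δ4=011100111 | 4Δ
t=5: Δ0=011100111 Δ1=011100001 Δ2=010100001 Δ3=010100000 | 3Δ

1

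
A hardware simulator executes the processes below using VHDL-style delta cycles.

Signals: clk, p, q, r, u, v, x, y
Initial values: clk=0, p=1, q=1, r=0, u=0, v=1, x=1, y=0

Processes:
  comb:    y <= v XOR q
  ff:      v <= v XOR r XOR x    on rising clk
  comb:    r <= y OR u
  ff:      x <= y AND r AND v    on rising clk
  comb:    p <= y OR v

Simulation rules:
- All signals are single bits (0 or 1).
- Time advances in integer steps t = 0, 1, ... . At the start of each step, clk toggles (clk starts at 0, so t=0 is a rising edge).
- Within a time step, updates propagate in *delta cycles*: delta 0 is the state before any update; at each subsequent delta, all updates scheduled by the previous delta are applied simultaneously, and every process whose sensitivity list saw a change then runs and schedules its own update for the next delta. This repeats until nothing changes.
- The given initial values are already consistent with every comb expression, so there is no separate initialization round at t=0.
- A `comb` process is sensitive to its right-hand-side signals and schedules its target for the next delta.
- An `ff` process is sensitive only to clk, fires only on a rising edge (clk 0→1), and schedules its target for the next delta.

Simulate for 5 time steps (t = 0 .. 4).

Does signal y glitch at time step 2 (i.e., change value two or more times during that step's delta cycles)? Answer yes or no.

t=0 Δ0: p=1 q=1 u=0 x=1 r=0 clk=0 y=0 v=1
  Δ1: clk:0→1
  Δ2: x:1→0, v:1→0
  Δ3: p:1→0, y:0→1
  Δ4: p:0→1, r:0→1
  (4Δ to stable)
t=1 Δ0: p=1 q=1 u=0 x=0 r=1 clk=1 y=1 v=0
  Δ1: clk:1→0
  (1Δ to stable)
t=2 Δ0: p=1 q=1 u=0 x=0 r=1 clk=0 y=1 v=0
  Δ1: clk:0→1
  Δ2: v:0→1
  Δ3: y:1→0
  Δ4: r:1→0
  (4Δ to stable)
t=3 Δ0: p=1 q=1 u=0 x=0 r=0 clk=1 y=0 v=1
  Δ1: clk:1→0
  (1Δ to stable)
t=4 Δ0: p=1 q=1 u=0 x=0 r=0 clk=0 y=0 v=1
  Δ1: clk:0→1
  (1Δ to stable)

no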